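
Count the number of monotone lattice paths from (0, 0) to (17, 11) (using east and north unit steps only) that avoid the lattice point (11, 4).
Number of paths = 19131840

Total paths from (0, 0) to (17, 11): C(28, 17) = 21474180. Paths through (11, 4): (paths (0, 0) → (11, 4)) × (paths (11, 4) → (17, 11)) = C(15, 11) · C(13, 6) = 1365 · 1716 = 2342340. Avoidance count = 21474180 − 2342340 = 19131840.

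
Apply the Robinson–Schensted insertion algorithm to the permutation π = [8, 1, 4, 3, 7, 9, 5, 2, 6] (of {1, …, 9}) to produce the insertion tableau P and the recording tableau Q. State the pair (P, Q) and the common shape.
P = [1, 2, 5, 6] / [3, 7, 9] / [4] / [8];  Q = [1, 3, 5, 6] / [2, 7, 9] / [4] / [8];  common shape = (4, 3, 1, 1)

Row-insert the values π_1, π_2, … into P one at a time, bumping the leftmost entry strictly greater than the inserted value down to the next row. The recording tableau Q records, in position (i, j), the step at which that cell was added to P.
  Insert 8 (step 1): P = [8];  Q = [1]
  Insert 1 (step 2): P = [1] / [8];  Q = [1] / [2]
  Insert 4 (step 3): P = [1, 4] / [8];  Q = [1, 3] / [2]
  Insert 3 (step 4): P = [1, 3] / [4] / [8];  Q = [1, 3] / [2] / [4]
  Insert 7 (step 5): P = [1, 3, 7] / [4] / [8];  Q = [1, 3, 5] / [2] / [4]
  Insert 9 (step 6): P = [1, 3, 7, 9] / [4] / [8];  Q = [1, 3, 5, 6] / [2] / [4]
  Insert 5 (step 7): P = [1, 3, 5, 9] / [4, 7] / [8];  Q = [1, 3, 5, 6] / [2, 7] / [4]
  Insert 2 (step 8): P = [1, 2, 5, 9] / [3, 7] / [4] / [8];  Q = [1, 3, 5, 6] / [2, 7] / [4] / [8]
  Insert 6 (step 9): P = [1, 2, 5, 6] / [3, 7, 9] / [4] / [8];  Q = [1, 3, 5, 6] / [2, 7, 9] / [4] / [8]
Final shape: (4, 3, 1, 1).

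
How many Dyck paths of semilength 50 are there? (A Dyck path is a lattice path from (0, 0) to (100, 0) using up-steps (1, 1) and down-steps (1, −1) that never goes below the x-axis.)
C_50 = 1978261657756160653623774456

These Dyck paths are counted by the Catalan number C_n = (1/(n + 1)) · C(2n, n). For n = 50: C_50 = (1/51) · C(100, 50) = 100891344545564193334812497256/51 = 1978261657756160653623774456.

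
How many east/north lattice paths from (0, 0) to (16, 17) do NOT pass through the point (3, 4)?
Number of paths = 802782110

Total paths from (0, 0) to (16, 17): C(33, 16) = 1166803110. Paths through (3, 4): (paths (0, 0) → (3, 4)) × (paths (3, 4) → (16, 17)) = C(7, 3) · C(26, 13) = 35 · 10400600 = 364021000. Avoidance count = 1166803110 − 364021000 = 802782110.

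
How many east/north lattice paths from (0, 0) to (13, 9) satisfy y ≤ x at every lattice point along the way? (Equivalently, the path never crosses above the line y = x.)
Number of paths = 177650

By the reflection principle (André's argument), the number of monotone paths to (13, 9) with n ≤ m that never go above y = x is C(22, 13) − C(22, 14) = 497420 − 319770 = 177650.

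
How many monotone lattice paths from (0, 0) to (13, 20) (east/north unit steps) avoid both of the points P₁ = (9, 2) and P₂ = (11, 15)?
Number of paths = 410636030

Inclusion–exclusion. Total paths: C(33, 13) = 573166440. Through P₁: C(11, 9)·C(22, 4) = 402325. Through P₂: C(26, 11)·C(7, 2) = 162249360. Since P₁ is strictly southwest of P₂, a monotone path through both must visit P₁ then P₂; paths through both = C(11, 9)·C(15, 2)·C(7, 2) = 121275. Avoid both = 573166440 − 402325 − 162249360 + 121275 = 410636030.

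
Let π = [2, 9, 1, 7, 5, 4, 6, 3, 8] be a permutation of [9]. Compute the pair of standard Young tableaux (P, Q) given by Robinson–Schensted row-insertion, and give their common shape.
P = [1, 3, 6, 8] / [2, 4] / [5] / [7] / [9];  Q = [1, 2, 7, 9] / [3, 4] / [5] / [6] / [8];  common shape = (4, 2, 1, 1, 1)

Row-insert the values π_1, π_2, … into P one at a time, bumping the leftmost entry strictly greater than the inserted value down to the next row. The recording tableau Q records, in position (i, j), the step at which that cell was added to P.
  Insert 2 (step 1): P = [2];  Q = [1]
  Insert 9 (step 2): P = [2, 9];  Q = [1, 2]
  Insert 1 (step 3): P = [1, 9] / [2];  Q = [1, 2] / [3]
  Insert 7 (step 4): P = [1, 7] / [2, 9];  Q = [1, 2] / [3, 4]
  Insert 5 (step 5): P = [1, 5] / [2, 7] / [9];  Q = [1, 2] / [3, 4] / [5]
  Insert 4 (step 6): P = [1, 4] / [2, 5] / [7] / [9];  Q = [1, 2] / [3, 4] / [5] / [6]
  Insert 6 (step 7): P = [1, 4, 6] / [2, 5] / [7] / [9];  Q = [1, 2, 7] / [3, 4] / [5] / [6]
  Insert 3 (step 8): P = [1, 3, 6] / [2, 4] / [5] / [7] / [9];  Q = [1, 2, 7] / [3, 4] / [5] / [6] / [8]
  Insert 8 (step 9): P = [1, 3, 6, 8] / [2, 4] / [5] / [7] / [9];  Q = [1, 2, 7, 9] / [3, 4] / [5] / [6] / [8]
Final shape: (4, 2, 1, 1, 1).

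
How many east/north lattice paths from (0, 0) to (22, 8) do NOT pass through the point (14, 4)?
Number of paths = 4338225

Total paths from (0, 0) to (22, 8): C(30, 22) = 5852925. Paths through (14, 4): (paths (0, 0) → (14, 4)) × (paths (14, 4) → (22, 8)) = C(18, 14) · C(12, 8) = 3060 · 495 = 1514700. Avoidance count = 5852925 − 1514700 = 4338225.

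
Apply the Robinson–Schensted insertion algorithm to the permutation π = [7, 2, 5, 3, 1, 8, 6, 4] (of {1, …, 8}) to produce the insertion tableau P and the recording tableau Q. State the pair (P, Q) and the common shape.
P = [1, 3, 4] / [2, 6] / [5, 8] / [7];  Q = [1, 3, 6] / [2, 7] / [4, 8] / [5];  common shape = (3, 2, 2, 1)

Row-insert the values π_1, π_2, … into P one at a time, bumping the leftmost entry strictly greater than the inserted value down to the next row. The recording tableau Q records, in position (i, j), the step at which that cell was added to P.
  Insert 7 (step 1): P = [7];  Q = [1]
  Insert 2 (step 2): P = [2] / [7];  Q = [1] / [2]
  Insert 5 (step 3): P = [2, 5] / [7];  Q = [1, 3] / [2]
  Insert 3 (step 4): P = [2, 3] / [5] / [7];  Q = [1, 3] / [2] / [4]
  Insert 1 (step 5): P = [1, 3] / [2] / [5] / [7];  Q = [1, 3] / [2] / [4] / [5]
  Insert 8 (step 6): P = [1, 3, 8] / [2] / [5] / [7];  Q = [1, 3, 6] / [2] / [4] / [5]
  Insert 6 (step 7): P = [1, 3, 6] / [2, 8] / [5] / [7];  Q = [1, 3, 6] / [2, 7] / [4] / [5]
  Insert 4 (step 8): P = [1, 3, 4] / [2, 6] / [5, 8] / [7];  Q = [1, 3, 6] / [2, 7] / [4, 8] / [5]
Final shape: (3, 2, 2, 1).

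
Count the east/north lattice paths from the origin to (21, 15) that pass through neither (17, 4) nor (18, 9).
Number of paths = 5169056175

Inclusion–exclusion. Total paths: C(36, 21) = 5567902560. Through P₁: C(21, 17)·C(15, 4) = 8169525. Through P₂: C(27, 18)·C(9, 3) = 393693300. Since P₁ is strictly southwest of P₂, a monotone path through both must visit P₁ then P₂; paths through both = C(21, 17)·C(6, 1)·C(9, 3) = 3016440. Avoid both = 5567902560 − 8169525 − 393693300 + 3016440 = 5169056175.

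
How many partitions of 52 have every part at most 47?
p(52, parts ≤ 47) = 281577

Use the recurrence p(n, m) = p(n, m−1) + p(n−m, m): either the largest part is < m (count p(n, m−1)) or the largest part is exactly m (remove one copy of m, count p(n−m, m)). With p(0, ·) = 1 this gives p(52, parts ≤ 47) = 281577. (By conjugating Young diagrams, this also counts partitions of 52 into at most 47 parts.)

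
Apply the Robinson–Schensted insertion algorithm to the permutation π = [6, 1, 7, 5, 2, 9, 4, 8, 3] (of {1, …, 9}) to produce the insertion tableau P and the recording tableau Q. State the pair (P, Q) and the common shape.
P = [1, 2, 3, 8] / [4, 7, 9] / [5] / [6];  Q = [1, 3, 6, 8] / [2, 4, 7] / [5] / [9];  common shape = (4, 3, 1, 1)

Row-insert the values π_1, π_2, … into P one at a time, bumping the leftmost entry strictly greater than the inserted value down to the next row. The recording tableau Q records, in position (i, j), the step at which that cell was added to P.
  Insert 6 (step 1): P = [6];  Q = [1]
  Insert 1 (step 2): P = [1] / [6];  Q = [1] / [2]
  Insert 7 (step 3): P = [1, 7] / [6];  Q = [1, 3] / [2]
  Insert 5 (step 4): P = [1, 5] / [6, 7];  Q = [1, 3] / [2, 4]
  Insert 2 (step 5): P = [1, 2] / [5, 7] / [6];  Q = [1, 3] / [2, 4] / [5]
  Insert 9 (step 6): P = [1, 2, 9] / [5, 7] / [6];  Q = [1, 3, 6] / [2, 4] / [5]
  Insert 4 (step 7): P = [1, 2, 4] / [5, 7, 9] / [6];  Q = [1, 3, 6] / [2, 4, 7] / [5]
  Insert 8 (step 8): P = [1, 2, 4, 8] / [5, 7, 9] / [6];  Q = [1, 3, 6, 8] / [2, 4, 7] / [5]
  Insert 3 (step 9): P = [1, 2, 3, 8] / [4, 7, 9] / [5] / [6];  Q = [1, 3, 6, 8] / [2, 4, 7] / [5] / [9]
Final shape: (4, 3, 1, 1).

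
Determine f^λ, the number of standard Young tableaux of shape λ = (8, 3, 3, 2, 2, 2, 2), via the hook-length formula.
# SYT of shape (8, 3, 3, 2, 2, 2, 2) = 474858450

Hook-length formula: f^λ = n! / Π hook(c), product over all cells c of the Young diagram. For λ = (8, 3, 3, 2, 2, 2, 2), n = 22 boxes. Hook lengths by row (left-to-right, top-to-bottom): [14, 13, 8, 5, 4, 3, 2, 1]; [8, 7, 2]; [7, 6, 1]; [5, 4]; [4, 3]; [3, 2]; [2, 1]. Product of hooks = 2367022694400. So f^λ = 22! / 2367022694400 = 1124000727777607680000 / 2367022694400 = 474858450.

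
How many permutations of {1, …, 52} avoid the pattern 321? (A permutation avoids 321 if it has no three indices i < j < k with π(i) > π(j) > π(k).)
C_52 = 29869166945772625950142417512

These 321-avoiding permutations are counted by the Catalan number C_n = (1/(n + 1)) · C(2n, n). For n = 52: C_52 = (1/53) · C(104, 52) = 1583065848125949175357548128136/53 = 29869166945772625950142417512.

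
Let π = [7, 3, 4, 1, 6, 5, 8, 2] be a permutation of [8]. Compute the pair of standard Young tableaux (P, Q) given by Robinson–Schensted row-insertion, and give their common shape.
P = [1, 2, 5, 8] / [3, 4] / [6] / [7];  Q = [1, 3, 5, 7] / [2, 6] / [4] / [8];  common shape = (4, 2, 1, 1)

Row-insert the values π_1, π_2, … into P one at a time, bumping the leftmost entry strictly greater than the inserted value down to the next row. The recording tableau Q records, in position (i, j), the step at which that cell was added to P.
  Insert 7 (step 1): P = [7];  Q = [1]
  Insert 3 (step 2): P = [3] / [7];  Q = [1] / [2]
  Insert 4 (step 3): P = [3, 4] / [7];  Q = [1, 3] / [2]
  Insert 1 (step 4): P = [1, 4] / [3] / [7];  Q = [1, 3] / [2] / [4]
  Insert 6 (step 5): P = [1, 4, 6] / [3] / [7];  Q = [1, 3, 5] / [2] / [4]
  Insert 5 (step 6): P = [1, 4, 5] / [3, 6] / [7];  Q = [1, 3, 5] / [2, 6] / [4]
  Insert 8 (step 7): P = [1, 4, 5, 8] / [3, 6] / [7];  Q = [1, 3, 5, 7] / [2, 6] / [4]
  Insert 2 (step 8): P = [1, 2, 5, 8] / [3, 4] / [6] / [7];  Q = [1, 3, 5, 7] / [2, 6] / [4] / [8]
Final shape: (4, 2, 1, 1).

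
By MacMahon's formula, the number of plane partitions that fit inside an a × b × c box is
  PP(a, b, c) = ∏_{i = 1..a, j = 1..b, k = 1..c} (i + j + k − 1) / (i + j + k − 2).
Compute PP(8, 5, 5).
PP(8, 5, 5) = 235234907908

Evaluate the triple product over i = 1..8, j = 1..5, k = 1..5. The factors are (2/1) · (3/2) · (4/3) · (5/4) · (6/5) · (3/2) · (4/3) · (5/4) · … (200 factors total). The numerators and denominators telescope so the product is an integer; carrying out the multiplication exactly gives PP(8, 5, 5) = 235234907908.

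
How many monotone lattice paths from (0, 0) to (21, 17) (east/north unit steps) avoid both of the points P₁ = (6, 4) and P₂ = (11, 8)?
Number of paths = 16380497664

Inclusion–exclusion. Total paths: C(38, 21) = 28781143380. Through P₁: C(10, 6)·C(28, 15) = 7862853600. Through P₂: C(19, 11)·C(19, 10) = 6982113996. Since P₁ is strictly southwest of P₂, a monotone path through both must visit P₁ then P₂; paths through both = C(10, 6)·C(9, 5)·C(19, 10) = 2444321880. Avoid both = 28781143380 − 7862853600 − 6982113996 + 2444321880 = 16380497664.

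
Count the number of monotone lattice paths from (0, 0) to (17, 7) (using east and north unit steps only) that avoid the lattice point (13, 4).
Number of paths = 262804

Total paths from (0, 0) to (17, 7): C(24, 17) = 346104. Paths through (13, 4): (paths (0, 0) → (13, 4)) × (paths (13, 4) → (17, 7)) = C(17, 13) · C(7, 4) = 2380 · 35 = 83300. Avoidance count = 346104 − 83300 = 262804.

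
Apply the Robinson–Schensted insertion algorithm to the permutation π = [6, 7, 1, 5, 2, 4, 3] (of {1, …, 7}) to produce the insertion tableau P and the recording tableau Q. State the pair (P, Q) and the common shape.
P = [1, 2, 3] / [4, 7] / [5] / [6];  Q = [1, 2, 6] / [3, 4] / [5] / [7];  common shape = (3, 2, 1, 1)

Row-insert the values π_1, π_2, … into P one at a time, bumping the leftmost entry strictly greater than the inserted value down to the next row. The recording tableau Q records, in position (i, j), the step at which that cell was added to P.
  Insert 6 (step 1): P = [6];  Q = [1]
  Insert 7 (step 2): P = [6, 7];  Q = [1, 2]
  Insert 1 (step 3): P = [1, 7] / [6];  Q = [1, 2] / [3]
  Insert 5 (step 4): P = [1, 5] / [6, 7];  Q = [1, 2] / [3, 4]
  Insert 2 (step 5): P = [1, 2] / [5, 7] / [6];  Q = [1, 2] / [3, 4] / [5]
  Insert 4 (step 6): P = [1, 2, 4] / [5, 7] / [6];  Q = [1, 2, 6] / [3, 4] / [5]
  Insert 3 (step 7): P = [1, 2, 3] / [4, 7] / [5] / [6];  Q = [1, 2, 6] / [3, 4] / [5] / [7]
Final shape: (3, 2, 1, 1).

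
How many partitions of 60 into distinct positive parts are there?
q(60) = 10880

A partition into distinct parts is a strictly decreasing sequence summing to n. The recurrence d(n, m) = d(n, m−1) + d(n−m, m−1) (use part m at most once) with q(n) = d(n, n) gives q(60) = 10880. (Euler's theorem: # distinct-part partitions = # odd-part partitions.)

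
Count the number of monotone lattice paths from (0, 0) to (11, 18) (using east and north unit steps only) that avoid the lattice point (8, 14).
Number of paths = 23405340

Total paths from (0, 0) to (11, 18): C(29, 11) = 34597290. Paths through (8, 14): (paths (0, 0) → (8, 14)) × (paths (8, 14) → (11, 18)) = C(22, 8) · C(7, 3) = 319770 · 35 = 11191950. Avoidance count = 34597290 − 11191950 = 23405340.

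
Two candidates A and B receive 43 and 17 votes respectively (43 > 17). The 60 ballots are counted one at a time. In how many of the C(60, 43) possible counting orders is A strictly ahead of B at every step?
Strict-lead orderings = 167796060762330

Total orderings of the 60 votes with 43 for A: C(60, 43) = 387221678682300. By the Bertrand ballot formula (Cycle Lemma / reflection principle), the number of orderings in which A is strictly ahead of B throughout is (p − q)/(p + q) · C(p + q, p) = (43 − 17)/(43 + 17) · 387221678682300 = 167796060762330.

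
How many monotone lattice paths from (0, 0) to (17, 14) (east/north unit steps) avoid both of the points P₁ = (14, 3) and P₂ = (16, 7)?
Number of paths = 263055349

Inclusion–exclusion. Total paths: C(31, 17) = 265182525. Through P₁: C(17, 14)·C(14, 3) = 247520. Through P₂: C(23, 16)·C(8, 1) = 1961256. Since P₁ is strictly southwest of P₂, a monotone path through both must visit P₁ then P₂; paths through both = C(17, 14)·C(6, 2)·C(8, 1) = 81600. Avoid both = 265182525 − 247520 − 1961256 + 81600 = 263055349.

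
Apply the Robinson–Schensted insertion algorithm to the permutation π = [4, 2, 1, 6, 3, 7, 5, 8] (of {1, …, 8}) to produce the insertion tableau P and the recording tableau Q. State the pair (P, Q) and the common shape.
P = [1, 3, 5, 8] / [2, 6, 7] / [4];  Q = [1, 4, 6, 8] / [2, 5, 7] / [3];  common shape = (4, 3, 1)

Row-insert the values π_1, π_2, … into P one at a time, bumping the leftmost entry strictly greater than the inserted value down to the next row. The recording tableau Q records, in position (i, j), the step at which that cell was added to P.
  Insert 4 (step 1): P = [4];  Q = [1]
  Insert 2 (step 2): P = [2] / [4];  Q = [1] / [2]
  Insert 1 (step 3): P = [1] / [2] / [4];  Q = [1] / [2] / [3]
  Insert 6 (step 4): P = [1, 6] / [2] / [4];  Q = [1, 4] / [2] / [3]
  Insert 3 (step 5): P = [1, 3] / [2, 6] / [4];  Q = [1, 4] / [2, 5] / [3]
  Insert 7 (step 6): P = [1, 3, 7] / [2, 6] / [4];  Q = [1, 4, 6] / [2, 5] / [3]
  Insert 5 (step 7): P = [1, 3, 5] / [2, 6, 7] / [4];  Q = [1, 4, 6] / [2, 5, 7] / [3]
  Insert 8 (step 8): P = [1, 3, 5, 8] / [2, 6, 7] / [4];  Q = [1, 4, 6, 8] / [2, 5, 7] / [3]
Final shape: (4, 3, 1).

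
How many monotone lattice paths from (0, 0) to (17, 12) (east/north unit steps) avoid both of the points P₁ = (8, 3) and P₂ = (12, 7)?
Number of paths = 34086459

Inclusion–exclusion. Total paths: C(29, 17) = 51895935. Through P₁: C(11, 8)·C(18, 9) = 8022300. Through P₂: C(19, 12)·C(10, 5) = 12697776. Since P₁ is strictly southwest of P₂, a monotone path through both must visit P₁ then P₂; paths through both = C(11, 8)·C(8, 4)·C(10, 5) = 2910600. Avoid both = 51895935 − 8022300 − 12697776 + 2910600 = 34086459.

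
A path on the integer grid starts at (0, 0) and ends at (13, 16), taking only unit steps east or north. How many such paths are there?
Number of paths = 67863915

A monotone lattice path from (0, 0) to (13, 16) consists of 13 east steps and 16 north steps in some order, so it is determined by which 13 of the 29 steps are east. The count is C(29, 13) = 67863915.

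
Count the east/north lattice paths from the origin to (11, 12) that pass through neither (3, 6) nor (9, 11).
Number of paths = 712370

Inclusion–exclusion. Total paths: C(23, 11) = 1352078. Through P₁: C(9, 3)·C(14, 8) = 252252. Through P₂: C(20, 9)·C(3, 2) = 503880. Since P₁ is strictly southwest of P₂, a monotone path through both must visit P₁ then P₂; paths through both = C(9, 3)·C(11, 6)·C(3, 2) = 116424. Avoid both = 1352078 − 252252 − 503880 + 116424 = 712370.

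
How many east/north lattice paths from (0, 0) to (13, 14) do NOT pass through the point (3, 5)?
Number of paths = 14885132

Total paths from (0, 0) to (13, 14): C(27, 13) = 20058300. Paths through (3, 5): (paths (0, 0) → (3, 5)) × (paths (3, 5) → (13, 14)) = C(8, 3) · C(19, 10) = 56 · 92378 = 5173168. Avoidance count = 20058300 − 5173168 = 14885132.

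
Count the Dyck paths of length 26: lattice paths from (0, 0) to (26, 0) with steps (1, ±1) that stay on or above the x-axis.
C_13 = 742900

These Dyck paths are counted by the Catalan number C_n = (1/(n + 1)) · C(2n, n). For n = 13: C_13 = (1/14) · C(26, 13) = 10400600/14 = 742900.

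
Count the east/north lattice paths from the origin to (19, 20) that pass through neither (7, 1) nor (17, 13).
Number of paths = 63669179658

Inclusion–exclusion. Total paths: C(39, 19) = 68923264410. Through P₁: C(8, 7)·C(31, 12) = 1128964200. Through P₂: C(30, 17)·C(9, 2) = 4311354600. Since P₁ is strictly southwest of P₂, a monotone path through both must visit P₁ then P₂; paths through both = C(8, 7)·C(22, 10)·C(9, 2) = 186234048. Avoid both = 68923264410 − 1128964200 − 4311354600 + 186234048 = 63669179658.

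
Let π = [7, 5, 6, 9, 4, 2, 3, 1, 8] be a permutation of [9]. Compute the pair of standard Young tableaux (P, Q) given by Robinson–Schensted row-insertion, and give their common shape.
P = [1, 3, 8] / [2, 6, 9] / [4] / [5] / [7];  Q = [1, 3, 4] / [2, 7, 9] / [5] / [6] / [8];  common shape = (3, 3, 1, 1, 1)

Row-insert the values π_1, π_2, … into P one at a time, bumping the leftmost entry strictly greater than the inserted value down to the next row. The recording tableau Q records, in position (i, j), the step at which that cell was added to P.
  Insert 7 (step 1): P = [7];  Q = [1]
  Insert 5 (step 2): P = [5] / [7];  Q = [1] / [2]
  Insert 6 (step 3): P = [5, 6] / [7];  Q = [1, 3] / [2]
  Insert 9 (step 4): P = [5, 6, 9] / [7];  Q = [1, 3, 4] / [2]
  Insert 4 (step 5): P = [4, 6, 9] / [5] / [7];  Q = [1, 3, 4] / [2] / [5]
  Insert 2 (step 6): P = [2, 6, 9] / [4] / [5] / [7];  Q = [1, 3, 4] / [2] / [5] / [6]
  Insert 3 (step 7): P = [2, 3, 9] / [4, 6] / [5] / [7];  Q = [1, 3, 4] / [2, 7] / [5] / [6]
  Insert 1 (step 8): P = [1, 3, 9] / [2, 6] / [4] / [5] / [7];  Q = [1, 3, 4] / [2, 7] / [5] / [6] / [8]
  Insert 8 (step 9): P = [1, 3, 8] / [2, 6, 9] / [4] / [5] / [7];  Q = [1, 3, 4] / [2, 7, 9] / [5] / [6] / [8]
Final shape: (3, 3, 1, 1, 1).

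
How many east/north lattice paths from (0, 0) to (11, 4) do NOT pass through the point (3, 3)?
Number of paths = 1185

Total paths from (0, 0) to (11, 4): C(15, 11) = 1365. Paths through (3, 3): (paths (0, 0) → (3, 3)) × (paths (3, 3) → (11, 4)) = C(6, 3) · C(9, 8) = 20 · 9 = 180. Avoidance count = 1365 − 180 = 1185.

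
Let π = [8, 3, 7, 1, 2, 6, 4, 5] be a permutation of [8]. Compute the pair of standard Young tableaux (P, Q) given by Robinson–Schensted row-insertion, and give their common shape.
P = [1, 2, 4, 5] / [3, 6] / [7] / [8];  Q = [1, 3, 6, 8] / [2, 5] / [4] / [7];  common shape = (4, 2, 1, 1)

Row-insert the values π_1, π_2, … into P one at a time, bumping the leftmost entry strictly greater than the inserted value down to the next row. The recording tableau Q records, in position (i, j), the step at which that cell was added to P.
  Insert 8 (step 1): P = [8];  Q = [1]
  Insert 3 (step 2): P = [3] / [8];  Q = [1] / [2]
  Insert 7 (step 3): P = [3, 7] / [8];  Q = [1, 3] / [2]
  Insert 1 (step 4): P = [1, 7] / [3] / [8];  Q = [1, 3] / [2] / [4]
  Insert 2 (step 5): P = [1, 2] / [3, 7] / [8];  Q = [1, 3] / [2, 5] / [4]
  Insert 6 (step 6): P = [1, 2, 6] / [3, 7] / [8];  Q = [1, 3, 6] / [2, 5] / [4]
  Insert 4 (step 7): P = [1, 2, 4] / [3, 6] / [7] / [8];  Q = [1, 3, 6] / [2, 5] / [4] / [7]
  Insert 5 (step 8): P = [1, 2, 4, 5] / [3, 6] / [7] / [8];  Q = [1, 3, 6, 8] / [2, 5] / [4] / [7]
Final shape: (4, 2, 1, 1).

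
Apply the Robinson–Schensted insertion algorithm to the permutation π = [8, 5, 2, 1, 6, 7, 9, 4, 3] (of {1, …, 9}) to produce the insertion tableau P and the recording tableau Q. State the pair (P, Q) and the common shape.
P = [1, 3, 7, 9] / [2, 4] / [5, 6] / [8];  Q = [1, 5, 6, 7] / [2, 8] / [3, 9] / [4];  common shape = (4, 2, 2, 1)

Row-insert the values π_1, π_2, … into P one at a time, bumping the leftmost entry strictly greater than the inserted value down to the next row. The recording tableau Q records, in position (i, j), the step at which that cell was added to P.
  Insert 8 (step 1): P = [8];  Q = [1]
  Insert 5 (step 2): P = [5] / [8];  Q = [1] / [2]
  Insert 2 (step 3): P = [2] / [5] / [8];  Q = [1] / [2] / [3]
  Insert 1 (step 4): P = [1] / [2] / [5] / [8];  Q = [1] / [2] / [3] / [4]
  Insert 6 (step 5): P = [1, 6] / [2] / [5] / [8];  Q = [1, 5] / [2] / [3] / [4]
  Insert 7 (step 6): P = [1, 6, 7] / [2] / [5] / [8];  Q = [1, 5, 6] / [2] / [3] / [4]
  Insert 9 (step 7): P = [1, 6, 7, 9] / [2] / [5] / [8];  Q = [1, 5, 6, 7] / [2] / [3] / [4]
  Insert 4 (step 8): P = [1, 4, 7, 9] / [2, 6] / [5] / [8];  Q = [1, 5, 6, 7] / [2, 8] / [3] / [4]
  Insert 3 (step 9): P = [1, 3, 7, 9] / [2, 4] / [5, 6] / [8];  Q = [1, 5, 6, 7] / [2, 8] / [3, 9] / [4]
Final shape: (4, 2, 2, 1).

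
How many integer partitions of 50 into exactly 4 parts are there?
p(50, 4 parts) = 920

Partitions of n into exactly k parts are in bijection with partitions of n − k into at most k parts (subtract 1 from each part). So p(50, exactly 4) = p(46, parts ≤ 4). Computing via the recurrence p(m, j) = p(m, j−1) + p(m−j, j) gives 920.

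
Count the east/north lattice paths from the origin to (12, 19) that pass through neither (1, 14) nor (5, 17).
Number of paths = 140125881

Inclusion–exclusion. Total paths: C(31, 12) = 141120525. Through P₁: C(15, 1)·C(16, 11) = 65520. Through P₂: C(22, 5)·C(9, 7) = 948024. Since P₁ is strictly southwest of P₂, a monotone path through both must visit P₁ then P₂; paths through both = C(15, 1)·C(7, 4)·C(9, 7) = 18900. Avoid both = 141120525 − 65520 − 948024 + 18900 = 140125881.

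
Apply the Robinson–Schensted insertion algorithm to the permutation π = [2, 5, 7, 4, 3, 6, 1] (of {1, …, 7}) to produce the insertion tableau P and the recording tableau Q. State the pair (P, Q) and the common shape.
P = [1, 3, 6] / [2, 7] / [4] / [5];  Q = [1, 2, 3] / [4, 6] / [5] / [7];  common shape = (3, 2, 1, 1)

Row-insert the values π_1, π_2, … into P one at a time, bumping the leftmost entry strictly greater than the inserted value down to the next row. The recording tableau Q records, in position (i, j), the step at which that cell was added to P.
  Insert 2 (step 1): P = [2];  Q = [1]
  Insert 5 (step 2): P = [2, 5];  Q = [1, 2]
  Insert 7 (step 3): P = [2, 5, 7];  Q = [1, 2, 3]
  Insert 4 (step 4): P = [2, 4, 7] / [5];  Q = [1, 2, 3] / [4]
  Insert 3 (step 5): P = [2, 3, 7] / [4] / [5];  Q = [1, 2, 3] / [4] / [5]
  Insert 6 (step 6): P = [2, 3, 6] / [4, 7] / [5];  Q = [1, 2, 3] / [4, 6] / [5]
  Insert 1 (step 7): P = [1, 3, 6] / [2, 7] / [4] / [5];  Q = [1, 2, 3] / [4, 6] / [5] / [7]
Final shape: (3, 2, 1, 1).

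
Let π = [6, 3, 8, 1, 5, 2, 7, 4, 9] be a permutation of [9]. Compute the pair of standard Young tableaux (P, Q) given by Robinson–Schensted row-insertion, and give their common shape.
P = [1, 2, 4, 9] / [3, 5, 7] / [6, 8];  Q = [1, 3, 7, 9] / [2, 5, 8] / [4, 6];  common shape = (4, 3, 2)

Row-insert the values π_1, π_2, … into P one at a time, bumping the leftmost entry strictly greater than the inserted value down to the next row. The recording tableau Q records, in position (i, j), the step at which that cell was added to P.
  Insert 6 (step 1): P = [6];  Q = [1]
  Insert 3 (step 2): P = [3] / [6];  Q = [1] / [2]
  Insert 8 (step 3): P = [3, 8] / [6];  Q = [1, 3] / [2]
  Insert 1 (step 4): P = [1, 8] / [3] / [6];  Q = [1, 3] / [2] / [4]
  Insert 5 (step 5): P = [1, 5] / [3, 8] / [6];  Q = [1, 3] / [2, 5] / [4]
  Insert 2 (step 6): P = [1, 2] / [3, 5] / [6, 8];  Q = [1, 3] / [2, 5] / [4, 6]
  Insert 7 (step 7): P = [1, 2, 7] / [3, 5] / [6, 8];  Q = [1, 3, 7] / [2, 5] / [4, 6]
  Insert 4 (step 8): P = [1, 2, 4] / [3, 5, 7] / [6, 8];  Q = [1, 3, 7] / [2, 5, 8] / [4, 6]
  Insert 9 (step 9): P = [1, 2, 4, 9] / [3, 5, 7] / [6, 8];  Q = [1, 3, 7, 9] / [2, 5, 8] / [4, 6]
Final shape: (4, 3, 2).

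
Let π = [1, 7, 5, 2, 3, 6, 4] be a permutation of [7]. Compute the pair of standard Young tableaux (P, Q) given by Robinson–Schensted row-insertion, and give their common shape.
P = [1, 2, 3, 4] / [5, 6] / [7];  Q = [1, 2, 5, 6] / [3, 7] / [4];  common shape = (4, 2, 1)

Row-insert the values π_1, π_2, … into P one at a time, bumping the leftmost entry strictly greater than the inserted value down to the next row. The recording tableau Q records, in position (i, j), the step at which that cell was added to P.
  Insert 1 (step 1): P = [1];  Q = [1]
  Insert 7 (step 2): P = [1, 7];  Q = [1, 2]
  Insert 5 (step 3): P = [1, 5] / [7];  Q = [1, 2] / [3]
  Insert 2 (step 4): P = [1, 2] / [5] / [7];  Q = [1, 2] / [3] / [4]
  Insert 3 (step 5): P = [1, 2, 3] / [5] / [7];  Q = [1, 2, 5] / [3] / [4]
  Insert 6 (step 6): P = [1, 2, 3, 6] / [5] / [7];  Q = [1, 2, 5, 6] / [3] / [4]
  Insert 4 (step 7): P = [1, 2, 3, 4] / [5, 6] / [7];  Q = [1, 2, 5, 6] / [3, 7] / [4]
Final shape: (4, 2, 1).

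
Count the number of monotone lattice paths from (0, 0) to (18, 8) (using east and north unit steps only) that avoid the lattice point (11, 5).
Number of paths = 1038115

Total paths from (0, 0) to (18, 8): C(26, 18) = 1562275. Paths through (11, 5): (paths (0, 0) → (11, 5)) × (paths (11, 5) → (18, 8)) = C(16, 11) · C(10, 7) = 4368 · 120 = 524160. Avoidance count = 1562275 − 524160 = 1038115.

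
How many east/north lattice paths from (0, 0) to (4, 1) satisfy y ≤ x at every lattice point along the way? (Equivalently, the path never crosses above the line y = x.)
Number of paths = 4

By the reflection principle (André's argument), the number of monotone paths to (4, 1) with n ≤ m that never go above y = x is C(5, 4) − C(5, 5) = 5 − 1 = 4.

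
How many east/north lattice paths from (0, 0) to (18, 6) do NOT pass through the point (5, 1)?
Number of paths = 83188

Total paths from (0, 0) to (18, 6): C(24, 18) = 134596. Paths through (5, 1): (paths (0, 0) → (5, 1)) × (paths (5, 1) → (18, 6)) = C(6, 5) · C(18, 13) = 6 · 8568 = 51408. Avoidance count = 134596 − 51408 = 83188.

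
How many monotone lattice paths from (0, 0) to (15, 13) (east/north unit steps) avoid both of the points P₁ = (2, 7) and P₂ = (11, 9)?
Number of paths = 24846808

Inclusion–exclusion. Total paths: C(28, 15) = 37442160. Through P₁: C(9, 2)·C(19, 13) = 976752. Through P₂: C(20, 11)·C(8, 4) = 11757200. Since P₁ is strictly southwest of P₂, a monotone path through both must visit P₁ then P₂; paths through both = C(9, 2)·C(11, 9)·C(8, 4) = 138600. Avoid both = 37442160 − 976752 − 11757200 + 138600 = 24846808.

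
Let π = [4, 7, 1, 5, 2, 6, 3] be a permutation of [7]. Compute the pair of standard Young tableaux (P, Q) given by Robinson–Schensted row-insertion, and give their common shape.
P = [1, 2, 3] / [4, 5, 6] / [7];  Q = [1, 2, 6] / [3, 4, 7] / [5];  common shape = (3, 3, 1)

Row-insert the values π_1, π_2, … into P one at a time, bumping the leftmost entry strictly greater than the inserted value down to the next row. The recording tableau Q records, in position (i, j), the step at which that cell was added to P.
  Insert 4 (step 1): P = [4];  Q = [1]
  Insert 7 (step 2): P = [4, 7];  Q = [1, 2]
  Insert 1 (step 3): P = [1, 7] / [4];  Q = [1, 2] / [3]
  Insert 5 (step 4): P = [1, 5] / [4, 7];  Q = [1, 2] / [3, 4]
  Insert 2 (step 5): P = [1, 2] / [4, 5] / [7];  Q = [1, 2] / [3, 4] / [5]
  Insert 6 (step 6): P = [1, 2, 6] / [4, 5] / [7];  Q = [1, 2, 6] / [3, 4] / [5]
  Insert 3 (step 7): P = [1, 2, 3] / [4, 5, 6] / [7];  Q = [1, 2, 6] / [3, 4, 7] / [5]
Final shape: (3, 3, 1).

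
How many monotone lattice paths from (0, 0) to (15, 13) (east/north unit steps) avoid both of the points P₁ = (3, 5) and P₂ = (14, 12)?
Number of paths = 14636728

Inclusion–exclusion. Total paths: C(28, 15) = 37442160. Through P₁: C(8, 3)·C(20, 12) = 7054320. Through P₂: C(26, 14)·C(2, 1) = 19315400. Since P₁ is strictly southwest of P₂, a monotone path through both must visit P₁ then P₂; paths through both = C(8, 3)·C(18, 11)·C(2, 1) = 3564288. Avoid both = 37442160 − 7054320 − 19315400 + 3564288 = 14636728.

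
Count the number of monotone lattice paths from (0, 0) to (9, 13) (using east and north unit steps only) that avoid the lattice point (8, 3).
Number of paths = 495605

Total paths from (0, 0) to (9, 13): C(22, 9) = 497420. Paths through (8, 3): (paths (0, 0) → (8, 3)) × (paths (8, 3) → (9, 13)) = C(11, 8) · C(11, 1) = 165 · 11 = 1815. Avoidance count = 497420 − 1815 = 495605.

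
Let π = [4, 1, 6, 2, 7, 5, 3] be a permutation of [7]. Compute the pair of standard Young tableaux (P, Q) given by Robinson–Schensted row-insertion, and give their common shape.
P = [1, 2, 3] / [4, 5, 7] / [6];  Q = [1, 3, 5] / [2, 4, 6] / [7];  common shape = (3, 3, 1)

Row-insert the values π_1, π_2, … into P one at a time, bumping the leftmost entry strictly greater than the inserted value down to the next row. The recording tableau Q records, in position (i, j), the step at which that cell was added to P.
  Insert 4 (step 1): P = [4];  Q = [1]
  Insert 1 (step 2): P = [1] / [4];  Q = [1] / [2]
  Insert 6 (step 3): P = [1, 6] / [4];  Q = [1, 3] / [2]
  Insert 2 (step 4): P = [1, 2] / [4, 6];  Q = [1, 3] / [2, 4]
  Insert 7 (step 5): P = [1, 2, 7] / [4, 6];  Q = [1, 3, 5] / [2, 4]
  Insert 5 (step 6): P = [1, 2, 5] / [4, 6, 7];  Q = [1, 3, 5] / [2, 4, 6]
  Insert 3 (step 7): P = [1, 2, 3] / [4, 5, 7] / [6];  Q = [1, 3, 5] / [2, 4, 6] / [7]
Final shape: (3, 3, 1).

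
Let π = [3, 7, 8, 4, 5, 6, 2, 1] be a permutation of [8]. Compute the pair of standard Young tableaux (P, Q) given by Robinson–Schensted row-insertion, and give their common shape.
P = [1, 4, 5, 6] / [2, 8] / [3] / [7];  Q = [1, 2, 3, 6] / [4, 5] / [7] / [8];  common shape = (4, 2, 1, 1)

Row-insert the values π_1, π_2, … into P one at a time, bumping the leftmost entry strictly greater than the inserted value down to the next row. The recording tableau Q records, in position (i, j), the step at which that cell was added to P.
  Insert 3 (step 1): P = [3];  Q = [1]
  Insert 7 (step 2): P = [3, 7];  Q = [1, 2]
  Insert 8 (step 3): P = [3, 7, 8];  Q = [1, 2, 3]
  Insert 4 (step 4): P = [3, 4, 8] / [7];  Q = [1, 2, 3] / [4]
  Insert 5 (step 5): P = [3, 4, 5] / [7, 8];  Q = [1, 2, 3] / [4, 5]
  Insert 6 (step 6): P = [3, 4, 5, 6] / [7, 8];  Q = [1, 2, 3, 6] / [4, 5]
  Insert 2 (step 7): P = [2, 4, 5, 6] / [3, 8] / [7];  Q = [1, 2, 3, 6] / [4, 5] / [7]
  Insert 1 (step 8): P = [1, 4, 5, 6] / [2, 8] / [3] / [7];  Q = [1, 2, 3, 6] / [4, 5] / [7] / [8]
Final shape: (4, 2, 1, 1).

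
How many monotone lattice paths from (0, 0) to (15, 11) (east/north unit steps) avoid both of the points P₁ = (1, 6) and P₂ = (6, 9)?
Number of paths = 7391049

Inclusion–exclusion. Total paths: C(26, 15) = 7726160. Through P₁: C(7, 1)·C(19, 14) = 81396. Through P₂: C(15, 6)·C(11, 9) = 275275. Since P₁ is strictly southwest of P₂, a monotone path through both must visit P₁ then P₂; paths through both = C(7, 1)·C(8, 5)·C(11, 9) = 21560. Avoid both = 7726160 − 81396 − 275275 + 21560 = 7391049.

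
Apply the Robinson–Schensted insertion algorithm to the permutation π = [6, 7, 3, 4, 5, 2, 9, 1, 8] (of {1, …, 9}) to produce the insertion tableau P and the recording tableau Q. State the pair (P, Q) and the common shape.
P = [1, 4, 5, 8] / [2, 7, 9] / [3] / [6];  Q = [1, 2, 5, 7] / [3, 4, 9] / [6] / [8];  common shape = (4, 3, 1, 1)

Row-insert the values π_1, π_2, … into P one at a time, bumping the leftmost entry strictly greater than the inserted value down to the next row. The recording tableau Q records, in position (i, j), the step at which that cell was added to P.
  Insert 6 (step 1): P = [6];  Q = [1]
  Insert 7 (step 2): P = [6, 7];  Q = [1, 2]
  Insert 3 (step 3): P = [3, 7] / [6];  Q = [1, 2] / [3]
  Insert 4 (step 4): P = [3, 4] / [6, 7];  Q = [1, 2] / [3, 4]
  Insert 5 (step 5): P = [3, 4, 5] / [6, 7];  Q = [1, 2, 5] / [3, 4]
  Insert 2 (step 6): P = [2, 4, 5] / [3, 7] / [6];  Q = [1, 2, 5] / [3, 4] / [6]
  Insert 9 (step 7): P = [2, 4, 5, 9] / [3, 7] / [6];  Q = [1, 2, 5, 7] / [3, 4] / [6]
  Insert 1 (step 8): P = [1, 4, 5, 9] / [2, 7] / [3] / [6];  Q = [1, 2, 5, 7] / [3, 4] / [6] / [8]
  Insert 8 (step 9): P = [1, 4, 5, 8] / [2, 7, 9] / [3] / [6];  Q = [1, 2, 5, 7] / [3, 4, 9] / [6] / [8]
Final shape: (4, 3, 1, 1).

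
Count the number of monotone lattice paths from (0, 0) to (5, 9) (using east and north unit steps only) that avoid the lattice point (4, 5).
Number of paths = 1372

Total paths from (0, 0) to (5, 9): C(14, 5) = 2002. Paths through (4, 5): (paths (0, 0) → (4, 5)) × (paths (4, 5) → (5, 9)) = C(9, 4) · C(5, 1) = 126 · 5 = 630. Avoidance count = 2002 − 630 = 1372.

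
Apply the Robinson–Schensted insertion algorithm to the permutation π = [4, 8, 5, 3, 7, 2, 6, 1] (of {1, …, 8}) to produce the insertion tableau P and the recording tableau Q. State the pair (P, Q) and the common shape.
P = [1, 5, 6] / [2, 7] / [3] / [4] / [8];  Q = [1, 2, 5] / [3, 7] / [4] / [6] / [8];  common shape = (3, 2, 1, 1, 1)

Row-insert the values π_1, π_2, … into P one at a time, bumping the leftmost entry strictly greater than the inserted value down to the next row. The recording tableau Q records, in position (i, j), the step at which that cell was added to P.
  Insert 4 (step 1): P = [4];  Q = [1]
  Insert 8 (step 2): P = [4, 8];  Q = [1, 2]
  Insert 5 (step 3): P = [4, 5] / [8];  Q = [1, 2] / [3]
  Insert 3 (step 4): P = [3, 5] / [4] / [8];  Q = [1, 2] / [3] / [4]
  Insert 7 (step 5): P = [3, 5, 7] / [4] / [8];  Q = [1, 2, 5] / [3] / [4]
  Insert 2 (step 6): P = [2, 5, 7] / [3] / [4] / [8];  Q = [1, 2, 5] / [3] / [4] / [6]
  Insert 6 (step 7): P = [2, 5, 6] / [3, 7] / [4] / [8];  Q = [1, 2, 5] / [3, 7] / [4] / [6]
  Insert 1 (step 8): P = [1, 5, 6] / [2, 7] / [3] / [4] / [8];  Q = [1, 2, 5] / [3, 7] / [4] / [6] / [8]
Final shape: (3, 2, 1, 1, 1).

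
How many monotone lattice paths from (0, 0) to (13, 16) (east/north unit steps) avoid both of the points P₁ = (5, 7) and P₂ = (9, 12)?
Number of paths = 35020735

Inclusion–exclusion. Total paths: C(29, 13) = 67863915. Through P₁: C(12, 5)·C(17, 8) = 19253520. Through P₂: C(21, 9)·C(8, 4) = 20575100. Since P₁ is strictly southwest of P₂, a monotone path through both must visit P₁ then P₂; paths through both = C(12, 5)·C(9, 4)·C(8, 4) = 6985440. Avoid both = 67863915 − 19253520 − 20575100 + 6985440 = 35020735.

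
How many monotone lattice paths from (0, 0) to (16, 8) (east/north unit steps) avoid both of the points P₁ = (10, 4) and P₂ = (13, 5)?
Number of paths = 433981

Inclusion–exclusion. Total paths: C(24, 16) = 735471. Through P₁: C(14, 10)·C(10, 6) = 210210. Through P₂: C(18, 13)·C(6, 3) = 171360. Since P₁ is strictly southwest of P₂, a monotone path through both must visit P₁ then P₂; paths through both = C(14, 10)·C(4, 3)·C(6, 3) = 80080. Avoid both = 735471 − 210210 − 171360 + 80080 = 433981.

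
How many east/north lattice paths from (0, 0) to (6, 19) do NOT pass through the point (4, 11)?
Number of paths = 115675

Total paths from (0, 0) to (6, 19): C(25, 6) = 177100. Paths through (4, 11): (paths (0, 0) → (4, 11)) × (paths (4, 11) → (6, 19)) = C(15, 4) · C(10, 2) = 1365 · 45 = 61425. Avoidance count = 177100 − 61425 = 115675.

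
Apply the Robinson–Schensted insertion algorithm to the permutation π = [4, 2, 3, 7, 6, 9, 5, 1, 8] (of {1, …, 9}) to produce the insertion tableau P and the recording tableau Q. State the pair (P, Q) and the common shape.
P = [1, 3, 5, 8] / [2, 6, 9] / [4] / [7];  Q = [1, 3, 4, 6] / [2, 5, 9] / [7] / [8];  common shape = (4, 3, 1, 1)

Row-insert the values π_1, π_2, … into P one at a time, bumping the leftmost entry strictly greater than the inserted value down to the next row. The recording tableau Q records, in position (i, j), the step at which that cell was added to P.
  Insert 4 (step 1): P = [4];  Q = [1]
  Insert 2 (step 2): P = [2] / [4];  Q = [1] / [2]
  Insert 3 (step 3): P = [2, 3] / [4];  Q = [1, 3] / [2]
  Insert 7 (step 4): P = [2, 3, 7] / [4];  Q = [1, 3, 4] / [2]
  Insert 6 (step 5): P = [2, 3, 6] / [4, 7];  Q = [1, 3, 4] / [2, 5]
  Insert 9 (step 6): P = [2, 3, 6, 9] / [4, 7];  Q = [1, 3, 4, 6] / [2, 5]
  Insert 5 (step 7): P = [2, 3, 5, 9] / [4, 6] / [7];  Q = [1, 3, 4, 6] / [2, 5] / [7]
  Insert 1 (step 8): P = [1, 3, 5, 9] / [2, 6] / [4] / [7];  Q = [1, 3, 4, 6] / [2, 5] / [7] / [8]
  Insert 8 (step 9): P = [1, 3, 5, 8] / [2, 6, 9] / [4] / [7];  Q = [1, 3, 4, 6] / [2, 5, 9] / [7] / [8]
Final shape: (4, 3, 1, 1).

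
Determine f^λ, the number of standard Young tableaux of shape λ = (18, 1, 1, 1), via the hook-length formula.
# SYT of shape (18, 1, 1, 1) = 1140

Hook-length formula: f^λ = n! / Π hook(c), product over all cells c of the Young diagram. For λ = (18, 1, 1, 1), n = 21 boxes. Hook lengths by row (left-to-right, top-to-bottom): [21, 17, 16, 15, 14, 13, 12, 11, 10, 9, 8, 7, 6, 5, 4, 3, 2, 1]; [3]; [2]; [1]. Product of hooks = 44816615940096000. So f^λ = 21! / 44816615940096000 = 51090942171709440000 / 44816615940096000 = 1140.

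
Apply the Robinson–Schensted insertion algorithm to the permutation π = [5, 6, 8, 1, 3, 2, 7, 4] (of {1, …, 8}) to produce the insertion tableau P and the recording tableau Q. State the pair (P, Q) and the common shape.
P = [1, 2, 4] / [3, 6, 7] / [5, 8];  Q = [1, 2, 3] / [4, 5, 7] / [6, 8];  common shape = (3, 3, 2)

Row-insert the values π_1, π_2, … into P one at a time, bumping the leftmost entry strictly greater than the inserted value down to the next row. The recording tableau Q records, in position (i, j), the step at which that cell was added to P.
  Insert 5 (step 1): P = [5];  Q = [1]
  Insert 6 (step 2): P = [5, 6];  Q = [1, 2]
  Insert 8 (step 3): P = [5, 6, 8];  Q = [1, 2, 3]
  Insert 1 (step 4): P = [1, 6, 8] / [5];  Q = [1, 2, 3] / [4]
  Insert 3 (step 5): P = [1, 3, 8] / [5, 6];  Q = [1, 2, 3] / [4, 5]
  Insert 2 (step 6): P = [1, 2, 8] / [3, 6] / [5];  Q = [1, 2, 3] / [4, 5] / [6]
  Insert 7 (step 7): P = [1, 2, 7] / [3, 6, 8] / [5];  Q = [1, 2, 3] / [4, 5, 7] / [6]
  Insert 4 (step 8): P = [1, 2, 4] / [3, 6, 7] / [5, 8];  Q = [1, 2, 3] / [4, 5, 7] / [6, 8]
Final shape: (3, 3, 2).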